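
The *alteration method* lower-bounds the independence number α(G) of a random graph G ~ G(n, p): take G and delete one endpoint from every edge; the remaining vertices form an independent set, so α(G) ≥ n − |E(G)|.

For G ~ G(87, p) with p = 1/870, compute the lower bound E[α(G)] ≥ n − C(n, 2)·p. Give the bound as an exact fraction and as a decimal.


E[|E(G)|] = C(87, 2)·p = 3741 · (1/870) = 43/10.
E[α(G)] ≥ n − E[|E(G)|] = 87 − 43/10 = 827/10.
Numerically: ≈ 82.7000.
(This is only a lower bound; the true E[α(G)] may be larger.)

E[α(G)] ≥ 827/10 ≈ 82.7000.


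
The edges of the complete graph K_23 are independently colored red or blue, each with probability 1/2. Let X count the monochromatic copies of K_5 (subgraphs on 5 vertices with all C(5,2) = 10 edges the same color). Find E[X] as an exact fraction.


Let X = Σ_S X_S over the C(23, 5) = 33649 subsets S of size 5, where X_S = 1 if the K_5 on S is monochromatic.
For a fixed S, the K_5 on S has C(5, 2) = 10 edges. P[all 10 edges red] = (1/2)^10, and likewise for blue, so P[monochromatic] = 2·(1/2)^10 = 2^{1 − 10} = 1/512.
By linearity: E[X] = C(23, 5) · 2^{1 − 10} = 33649 · 1/512 = 33649/512.
Numerically: E[X] ≈ 65.72070.

E[X] = C(23,5)·2^(1−C(5,2)) = 33649/512 ≈ 65.72070.


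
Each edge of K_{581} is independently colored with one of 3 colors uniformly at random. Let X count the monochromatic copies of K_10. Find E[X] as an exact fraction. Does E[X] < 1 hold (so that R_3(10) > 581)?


E[X] = C(581, 10) · 3^{1 − 45} = 1117316416086113363120 · 3^{−44} = 1117316416086113363120/984770902183611232881.
As a reduced fraction: E[X] = 1117316416086113363120/984770902183611232881 ≈ 1.1345953.
Is E[X] < 1? NO.
Since E[X] ≥ 1, the first-moment bound is inconclusive at n = 581; it does NOT by itself certify R_3(10) > 581.

E[X] = 1117316416086113363120/984770902183611232881 ≈ 1.1345953; E[X] ≥ 1; first-moment method inconclusive here.


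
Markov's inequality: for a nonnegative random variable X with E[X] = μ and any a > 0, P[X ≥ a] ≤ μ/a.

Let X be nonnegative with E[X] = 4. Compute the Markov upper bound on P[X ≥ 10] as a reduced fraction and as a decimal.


μ = E[X] = 4, a = 10.
Markov: P[X ≥ 10] ≤ μ/a = (4)/10 = 2/5.
Numerically: ≈ 0.400000.
(Since a = 10 > μ = 4.000000, the bound 2/5 is < 1 and informative.)

P[X ≥ 10] ≤ 2/5 ≈ 0.400000.


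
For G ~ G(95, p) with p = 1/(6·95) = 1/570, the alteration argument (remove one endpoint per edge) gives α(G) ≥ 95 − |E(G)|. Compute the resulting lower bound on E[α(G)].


E[|E(G)|] = C(95, 2)·p = 4465 · (1/570) = 47/6.
E[α(G)] ≥ n − E[|E(G)|] = 95 − 47/6 = 523/6.
Numerically: ≈ 87.167.
(This is only a lower bound; the true E[α(G)] may be larger.)

E[α(G)] ≥ 523/6 ≈ 87.167.


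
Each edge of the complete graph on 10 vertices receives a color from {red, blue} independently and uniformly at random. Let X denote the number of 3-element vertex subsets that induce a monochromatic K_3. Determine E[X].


Let X = Σ_S X_S over the C(10, 3) = 120 subsets S of size 3, where X_S = 1 if the K_3 on S is monochromatic.
For a fixed S, the K_3 on S has C(3, 2) = 3 edges. P[all 3 edges red] = (1/2)^3, and likewise for blue, so P[monochromatic] = 2·(1/2)^3 = 2^{1 − 3} = 1/4.
By linearity: E[X] = C(10, 3) · 2^{1 − 3} = 120 · 1/4 = 30.
Numerically: E[X] ≈ 30.000000.

E[X] = C(10,3)·2^(1−C(3,2)) = 30 ≈ 30.000000.


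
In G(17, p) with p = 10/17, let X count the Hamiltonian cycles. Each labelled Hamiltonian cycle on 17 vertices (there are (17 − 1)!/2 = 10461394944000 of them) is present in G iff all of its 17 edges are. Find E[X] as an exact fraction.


K_17 has (17 − 1)!/2 = 10461394944000 labelled Hamiltonian cycles.
For each such Hamiltonian cycle H, let X_H = 1 if all 17 edges of H are present in G. Then P[X_H = 1] = p^{17} = (10/17)^{17} = 100000000000000000/827240261886336764177.
Summing the indicators: E[X] = Σ_H E[X_H] = 10461394944000 · p^{17} = 10461394944000 · 100000000000000000/827240261886336764177 = 1046139494400000000000000000000/827240261886336764177.
Numerically: E[X] ≈ 1.2646e+09.

E[X] = 10461394944000 · (10/17)^{17} = 1046139494400000000000000000000/827240261886336764177 ≈ 1.2646e+09.


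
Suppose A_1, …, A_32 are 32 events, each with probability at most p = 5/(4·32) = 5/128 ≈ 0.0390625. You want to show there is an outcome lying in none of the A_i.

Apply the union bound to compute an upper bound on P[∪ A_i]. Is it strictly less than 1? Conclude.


Union bound: P[∪_{i=1}^{32} A_i] ≤ Σ_i P[A_i] ≤ 32·p = 32·(5/128) = 5/4.
Numerically: 5/4 ≈ 1.2500000.
Is 5/4 < 1? NO.
Since the bound 5/4 is ≥ 1, the union bound is uninformative here; it does NOT by itself certify existence.

32·p = 5/4 ≈ 1.2500000; existence NOT certified by the union bound.


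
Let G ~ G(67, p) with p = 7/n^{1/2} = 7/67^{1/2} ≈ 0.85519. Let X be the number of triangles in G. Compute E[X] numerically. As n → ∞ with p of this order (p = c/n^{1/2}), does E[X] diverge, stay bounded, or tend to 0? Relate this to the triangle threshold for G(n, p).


Number of potential triangles: C(67, 3) = 47905.
Each occurs with probability p³ ≈ (0.85519)³ ≈ 6.2543462e-01.
By linearity: E[X] = C(67, 3)·p³ ≈ 47905 · 6.2543462e-01 ≈ 29961.44538.
Since α = 1/2 < 1, p = c/n^{1/2} ≫ 1/n is above the triangle threshold p ~ 1/n. Asymptotically E[X] ~ (c³/6)·n^{3(1−α)} = (7³/6)·n^{1.5} → ∞; triangles are abundant w.h.p.

E[X] ≈ 29961.44538; in regime p = Θ(1/n^{1/2}) E[X] diverges (above the triangle threshold p ~ 1/n).


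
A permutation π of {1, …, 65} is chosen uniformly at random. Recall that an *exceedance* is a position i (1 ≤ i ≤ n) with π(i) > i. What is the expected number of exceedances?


Write X = Σ_{i=1}^{65} X_i, where X_i = 1_{π(i) > i}.
For each fixed i, π(i) is uniform over {1, …, 65} (marginal of a uniform permutation), so P[π(i) > i] = (n − i)/n. Summing: Σ_{i=1}^{65} (n − i)/n = (0 + 1 + … + 64)/65 = 65(65 − 1)/(2·65) = (65 − 1)/2.
Hence E[X] = Σ_{i=1}^{65} (65 − i)/65 = 32 ≈ 32.000.

E[X] = 32 = 32.000.


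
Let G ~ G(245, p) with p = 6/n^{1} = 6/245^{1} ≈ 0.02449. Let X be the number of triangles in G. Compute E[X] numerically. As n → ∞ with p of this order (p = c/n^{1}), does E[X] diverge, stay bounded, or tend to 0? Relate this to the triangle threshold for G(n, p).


Number of potential triangles: C(245, 3) = 2421090.
Each occurs with probability p³ ≈ (0.02449)³ ≈ 1.4687758e-05.
By linearity: E[X] = C(245, 3)·p³ ≈ 2421090 · 1.4687758e-05 ≈ 35.56038.
Here α = 1, so p = 6/n is exactly at the triangle threshold p ~ 1/n. Asymptotically E[X] → c³/6 = 6³/6 = 36 ≈ 36.00000, a bounded constant. In this regime the triangle count is asymptotically Poisson(c³/6).

E[X] ≈ 35.56038; in regime p = Θ(1/n^{1}) E[X] stays bounded (at the triangle threshold p ~ 1/n).


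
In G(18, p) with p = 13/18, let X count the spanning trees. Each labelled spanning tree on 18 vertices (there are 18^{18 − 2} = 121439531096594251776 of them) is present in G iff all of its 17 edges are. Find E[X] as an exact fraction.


K_18 has 18^{18 − 2} = 121439531096594251776 labelled spanning trees.
For each such spanning tree H, let X_H = 1 if all 17 edges of H are present in G. Then P[X_H = 1] = p^{17} = (13/18)^{17} = 8650415919381337933/2185911559738696531968.
By linearity of expectation: E[X] = Σ_H E[X_H] = 121439531096594251776 · p^{17} = 121439531096594251776 · 8650415919381337933/2185911559738696531968 = 8650415919381337933/18.
Numerically: E[X] ≈ 4.806e+17.

E[X] = 121439531096594251776 · (13/18)^{17} = 8650415919381337933/18 ≈ 4.806e+17.


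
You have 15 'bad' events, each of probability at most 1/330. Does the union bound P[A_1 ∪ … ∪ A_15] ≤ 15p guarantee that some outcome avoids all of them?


Union bound: P[∪_{i=1}^{15} A_i] ≤ Σ_i P[A_i] ≤ 15·p = 15·(1/330) = 1/22.
Numerically: 1/22 ≈ 0.04545.
Is 1/22 < 1? YES.
Since P[∪ A_i] ≤ 1/22 < 1, the complement has P[∩ A_i^c] ≥ 1 − 1/22 = 21/22 > 0, so some outcome avoids every A_i.

15·p = 1/22 ≈ 0.04545; existence CERTIFIED by the union bound.


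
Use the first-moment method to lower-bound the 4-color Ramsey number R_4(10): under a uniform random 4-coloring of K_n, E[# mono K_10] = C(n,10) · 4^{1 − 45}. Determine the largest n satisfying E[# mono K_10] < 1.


We need C(n, 10) · 4^{1 − 45} < 1, i.e. C(n, 10) < 4^{45 − 1} = 309485009821345068724781056.
Check values of n near the boundary:
  n = 2019: C(2019, 10) = 303322949179835278009229628; 303322949179835278009229628 < 309485009821345068724781056? YES
  n = 2020: C(2020, 10) = 304832018578739931133653656; 304832018578739931133653656 < 309485009821345068724781056? YES
  n = 2021: C(2021, 10) = 306347841644770462864800616; 306347841644770462864800616 < 309485009821345068724781056? YES
  n = 2022: C(2022, 10) = 307870445231474093395937796; 307870445231474093395937796 < 309485009821345068724781056? YES
  n = 2023: C(2023, 10) = 309399856285778485315440716; 309399856285778485315440716 < 309485009821345068724781056? YES
  n = 2024: C(2024, 10) = 310936101848269937576192656; 310936101848269937576192656 < 309485009821345068724781056? NO
The largest n with C(n, 10) < 309485009821345068724781056 is n = 2023 (where E[X] = 77349964071444621328860179/77371252455336267181195264 ≈ 0.99972). Hence R_4(10) > 2023, i.e. R_4(10) ≥ 2024.

Largest n = 2023; hence R_4(10) > 2023.


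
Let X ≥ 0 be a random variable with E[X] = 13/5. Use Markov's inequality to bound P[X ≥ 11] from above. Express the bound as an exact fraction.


μ = E[X] = 13/5, a = 11.
Markov: P[X ≥ 11] ≤ μ/a = (13/5)/11 = 13/55.
Numerically: ≈ 0.236.
(Since a = 11 > μ = 2.600, the bound 13/55 is < 1 and informative.)

P[X ≥ 11] ≤ 13/55 ≈ 0.236.


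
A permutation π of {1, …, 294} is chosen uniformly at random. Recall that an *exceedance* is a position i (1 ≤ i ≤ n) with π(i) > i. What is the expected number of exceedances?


Write X = Σ_{i=1}^{294} X_i, where X_i = 1_{π(i) > i}.
For each fixed i, π(i) is uniform over {1, …, 294} (marginal of a uniform permutation), so P[π(i) > i] = (n − i)/n. Summing: Σ_{i=1}^{294} (n − i)/n = (0 + 1 + … + 293)/294 = 294(294 − 1)/(2·294) = (294 − 1)/2.
Hence E[X] = Σ_{i=1}^{294} (294 − i)/294 = 293/2 ≈ 146.500.

E[X] = 293/2 = 146.500.


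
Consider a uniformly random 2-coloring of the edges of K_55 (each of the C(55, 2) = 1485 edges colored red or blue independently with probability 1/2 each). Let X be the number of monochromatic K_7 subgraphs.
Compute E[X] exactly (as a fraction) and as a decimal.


Let X = Σ_S X_S over the C(55, 7) = 202927725 subsets S of size 7, where X_S = 1 if the K_7 on S is monochromatic.
For a fixed S, the K_7 on S has C(7, 2) = 21 edges. P[all 21 edges red] = (1/2)^21, and likewise for blue, so P[monochromatic] = 2·(1/2)^21 = 2^{1 − 21} = 1/1048576.
By linearity: E[X] = C(55, 7) · 2^{1 − 21} = 202927725 · 1/1048576 = 202927725/1048576.
Numerically: E[X] ≈ 193.52696.

E[X] = C(55,7)·2^(1−C(7,2)) = 202927725/1048576 ≈ 193.52696.


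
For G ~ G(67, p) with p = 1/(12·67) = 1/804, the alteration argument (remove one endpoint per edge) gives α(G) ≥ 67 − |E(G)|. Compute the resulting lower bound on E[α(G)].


E[|E(G)|] = C(67, 2)·p = 2211 · (1/804) = 11/4.
E[α(G)] ≥ n − E[|E(G)|] = 67 − 11/4 = 257/4.
Numerically: ≈ 64.250000.
(This is only a lower bound; the true E[α(G)] may be larger.)

E[α(G)] ≥ 257/4 ≈ 64.250000.


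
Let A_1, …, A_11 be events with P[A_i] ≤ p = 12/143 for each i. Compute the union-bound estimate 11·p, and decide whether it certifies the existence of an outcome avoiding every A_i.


Union bound: P[∪_{i=1}^{11} A_i] ≤ Σ_i P[A_i] ≤ 11·p = 11·(12/143) = 12/13.
Numerically: 12/13 ≈ 0.923077.
Is 12/13 < 1? YES.
Since P[∪ A_i] ≤ 12/13 < 1, the complement has P[∩ A_i^c] ≥ 1 − 12/13 = 1/13 > 0, so some outcome avoids every A_i.

11·p = 12/13 ≈ 0.923077; existence CERTIFIED by the union bound.


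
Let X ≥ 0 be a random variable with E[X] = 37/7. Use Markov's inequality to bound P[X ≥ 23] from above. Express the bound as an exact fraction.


μ = E[X] = 37/7, a = 23.
Markov: P[X ≥ 23] ≤ μ/a = (37/7)/23 = 37/161.
Numerically: ≈ 0.229814.
(Since a = 23 > μ = 5.285714, the bound 37/161 is < 1 and informative.)

P[X ≥ 23] ≤ 37/161 ≈ 0.229814.


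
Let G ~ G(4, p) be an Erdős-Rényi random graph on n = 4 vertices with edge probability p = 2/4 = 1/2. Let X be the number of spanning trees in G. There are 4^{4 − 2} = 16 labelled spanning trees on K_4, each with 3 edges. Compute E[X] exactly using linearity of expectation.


K_4 has 4^{4 − 2} = 16 labelled spanning trees.
For each such spanning tree H, let X_H = 1 if all 3 edges of H are present in G. Then P[X_H = 1] = p^{3} = (1/2)^{3} = 1/8.
Summing the indicators: E[X] = Σ_H E[X_H] = 16 · p^{3} = 16 · 1/8 = 2.
Numerically: E[X] ≈ 2.

E[X] = 16 · (1/2)^{3} = 2 ≈ 2.


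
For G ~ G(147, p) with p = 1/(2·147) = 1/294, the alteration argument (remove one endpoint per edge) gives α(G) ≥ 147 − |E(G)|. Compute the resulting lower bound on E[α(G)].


E[|E(G)|] = C(147, 2)·p = 10731 · (1/294) = 73/2.
E[α(G)] ≥ n − E[|E(G)|] = 147 − 73/2 = 221/2.
Numerically: ≈ 110.500.
(This is only a lower bound; the true E[α(G)] may be larger.)

E[α(G)] ≥ 221/2 ≈ 110.500.


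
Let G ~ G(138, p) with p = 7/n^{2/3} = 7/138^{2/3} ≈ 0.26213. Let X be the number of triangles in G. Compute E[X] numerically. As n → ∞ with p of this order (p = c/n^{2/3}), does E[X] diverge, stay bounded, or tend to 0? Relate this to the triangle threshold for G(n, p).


Number of potential triangles: C(138, 3) = 428536.
Each occurs with probability p³ ≈ (0.26213)³ ≈ 1.8010922e-02.
By linearity: E[X] = C(138, 3)·p³ ≈ 428536 · 1.8010922e-02 ≈ 7718.32850.
Since α = 2/3 < 1, p = c/n^{2/3} ≫ 1/n is above the triangle threshold p ~ 1/n. Asymptotically E[X] ~ (c³/6)·n^{3(1−α)} = (7³/6)·n^{1} → ∞; triangles are abundant w.h.p.

E[X] ≈ 7718.32850; in regime p = Θ(1/n^{2/3}) E[X] diverges (above the triangle threshold p ~ 1/n).


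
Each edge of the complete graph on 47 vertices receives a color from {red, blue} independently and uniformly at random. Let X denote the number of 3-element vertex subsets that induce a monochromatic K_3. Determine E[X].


Let X = Σ_S X_S over the C(47, 3) = 16215 subsets S of size 3, where X_S = 1 if the K_3 on S is monochromatic.
For a fixed S, the K_3 on S has C(3, 2) = 3 edges. P[all 3 edges red] = (1/2)^3, and likewise for blue, so P[monochromatic] = 2·(1/2)^3 = 2^{1 − 3} = 1/4.
Summing: E[X] = C(47, 3) · 2^{1 − 3} = 16215 · 1/4 = 16215/4.
Numerically: E[X] ≈ 4053.750.

E[X] = C(47,3)·2^(1−C(3,2)) = 16215/4 ≈ 4053.750.


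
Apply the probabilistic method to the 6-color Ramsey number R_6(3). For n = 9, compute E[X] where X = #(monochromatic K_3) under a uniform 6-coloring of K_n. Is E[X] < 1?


E[X] = C(9, 3) · 6^{1 − 3} = 84 · 6^{−2} = 84/36.
As a reduced fraction: E[X] = 7/3 ≈ 2.3333333.
Is E[X] < 1? NO.
Since E[X] ≥ 1, the first-moment bound is inconclusive at n = 9; it does NOT by itself certify R_6(3) > 9.

E[X] = 7/3 ≈ 2.3333333; E[X] ≥ 1; first-moment method inconclusive here.


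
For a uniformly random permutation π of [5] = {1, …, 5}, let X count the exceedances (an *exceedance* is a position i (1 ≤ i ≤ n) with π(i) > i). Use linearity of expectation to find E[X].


Write X = Σ_{i=1}^{5} X_i, where X_i = 1_{π(i) > i}.
For each fixed i, π(i) is uniform over {1, …, 5} (marginal of a uniform permutation), so P[π(i) > i] = (n − i)/n. Summing: Σ_{i=1}^{5} (n − i)/n = (0 + 1 + … + 4)/5 = 5(5 − 1)/(2·5) = (5 − 1)/2.
Hence E[X] = Σ_{i=1}^{5} (5 − i)/5 = 2 ≈ 2.000.

E[X] = 2 = 2.000.


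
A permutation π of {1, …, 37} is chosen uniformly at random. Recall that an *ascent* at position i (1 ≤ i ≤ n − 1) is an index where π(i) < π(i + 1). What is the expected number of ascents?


Write X = Σ X_I over i = 1, …, 36, with X_I the indicator of one ascent.
There are 36 indicators.
For each fixed i, the pair (π(i), π(i+1)) is a uniformly random ordered pair of distinct values from {1, …, 37}; by symmetry P[π(i) < π(i+1)] = 1/2.
By linearity: E[X] = 36 · (1/2) = (37 − 1) · (1/2) = 18 ≈ 18.00000.

E[X] = 18 = 18.00000.


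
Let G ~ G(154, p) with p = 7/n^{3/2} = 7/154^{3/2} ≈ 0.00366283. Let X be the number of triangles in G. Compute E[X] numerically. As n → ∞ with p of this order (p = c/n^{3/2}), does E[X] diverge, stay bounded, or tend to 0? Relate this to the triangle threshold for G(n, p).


Number of potential triangles: C(154, 3) = 596904.
Each occurs with probability p³ ≈ (0.00366283)³ ≈ 4.91417792e-08.
By linearity: E[X] = C(154, 3)·p³ ≈ 596904 · 4.91417792e-08 ≈ 0.029333.
Since α = 3/2 > 1, p = c/n^{3/2} = o(1/n) is below the triangle threshold p ~ 1/n. Asymptotically E[X] ~ (c³/6)·n^{3(1−α)} = (7³/6)·n^{-1.5} → 0, so by Markov's inequality G has no triangles w.h.p.

E[X] ≈ 0.029333; in regime p = Θ(1/n^{3/2}) E[X] tends to 0 (below the triangle threshold p ~ 1/n).


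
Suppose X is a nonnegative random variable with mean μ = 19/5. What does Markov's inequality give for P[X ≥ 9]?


μ = E[X] = 19/5, a = 9.
Markov: P[X ≥ 9] ≤ μ/a = (19/5)/9 = 19/45.
Numerically: ≈ 0.422222.
(Since a = 9 > μ = 3.800000, the bound 19/45 is < 1 and informative.)

P[X ≥ 9] ≤ 19/45 ≈ 0.422222.


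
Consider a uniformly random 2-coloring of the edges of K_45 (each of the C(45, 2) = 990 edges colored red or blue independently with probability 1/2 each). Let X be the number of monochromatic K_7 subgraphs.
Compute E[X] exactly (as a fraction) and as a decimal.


Let X = Σ_S X_S over the C(45, 7) = 45379620 subsets S of size 7, where X_S = 1 if the K_7 on S is monochromatic.
For a fixed S, the K_7 on S has C(7, 2) = 21 edges. P[all 21 edges red] = (1/2)^21, and likewise for blue, so P[monochromatic] = 2·(1/2)^21 = 2^{1 − 21} = 1/1048576.
Summing: E[X] = C(45, 7) · 2^{1 − 21} = 45379620 · 1/1048576 = 11344905/262144.
Numerically: E[X] ≈ 43.2774.

E[X] = C(45,7)·2^(1−C(7,2)) = 11344905/262144 ≈ 43.2774.


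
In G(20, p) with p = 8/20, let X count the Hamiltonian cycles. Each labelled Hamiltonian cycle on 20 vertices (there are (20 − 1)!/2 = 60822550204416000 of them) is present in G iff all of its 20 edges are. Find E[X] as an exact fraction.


K_20 has (20 − 1)!/2 = 60822550204416000 labelled Hamiltonian cycles.
For each such Hamiltonian cycle H, let X_H = 1 if all 20 edges of H are present in G. Then P[X_H = 1] = p^{20} = (2/5)^{20} = 1048576/95367431640625.
By linearity: E[X] = Σ_H E[X_H] = 60822550204416000 · p^{20} = 60822550204416000 · 1048576/95367431640625 = 510216531225165692928/762939453125.
Numerically: E[X] ≈ 6.69e+08.

E[X] = 60822550204416000 · (2/5)^{20} = 510216531225165692928/762939453125 ≈ 6.69e+08.


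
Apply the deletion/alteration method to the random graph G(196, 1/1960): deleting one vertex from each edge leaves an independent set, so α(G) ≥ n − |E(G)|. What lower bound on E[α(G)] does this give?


E[|E(G)|] = C(196, 2)·p = 19110 · (1/1960) = 39/4.
E[α(G)] ≥ n − E[|E(G)|] = 196 − 39/4 = 745/4.
Numerically: ≈ 186.2500.
(This is only a lower bound; the true E[α(G)] may be larger.)

E[α(G)] ≥ 745/4 ≈ 186.2500.


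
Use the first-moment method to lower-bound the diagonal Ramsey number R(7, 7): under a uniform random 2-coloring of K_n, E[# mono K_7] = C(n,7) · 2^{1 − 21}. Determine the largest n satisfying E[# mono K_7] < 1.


We need C(n, 7) · 2^{1 − 21} < 1, i.e. C(n, 7) < 2^{21 − 1} = 1048576.
Check values of n near the boundary:
  n = 22: C(22, 7) = 170544; 170544 < 1048576? YES
  n = 23: C(23, 7) = 245157; 245157 < 1048576? YES
  n = 24: C(24, 7) = 346104; 346104 < 1048576? YES
  n = 25: C(25, 7) = 480700; 480700 < 1048576? YES
  n = 26: C(26, 7) = 657800; 657800 < 1048576? YES
  n = 27: C(27, 7) = 888030; 888030 < 1048576? YES
  n = 28: C(28, 7) = 1184040; 1184040 < 1048576? NO
  n = 29: C(29, 7) = 1560780; 1560780 < 1048576? NO
  n = 30: C(30, 7) = 2035800; 2035800 < 1048576? NO
The largest n with C(n, 7) < 1048576 is n = 27 (where E[X] = 444015/524288 ≈ 0.846891). Hence R(7, 7) > 27, i.e. R(7, 7) ≥ 28.

Largest n = 27; hence R(7, 7) > 27.


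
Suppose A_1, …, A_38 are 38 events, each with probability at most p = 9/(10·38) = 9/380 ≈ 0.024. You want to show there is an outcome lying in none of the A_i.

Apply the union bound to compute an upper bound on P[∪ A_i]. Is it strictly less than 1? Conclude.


Union bound: P[∪_{i=1}^{38} A_i] ≤ Σ_i P[A_i] ≤ 38·p = 38·(9/380) = 9/10.
Numerically: 9/10 ≈ 0.900.
Is 9/10 < 1? YES.
Since P[∪ A_i] ≤ 9/10 < 1, the complement has P[∩ A_i^c] ≥ 1 − 9/10 = 1/10 > 0, so some outcome avoids every A_i.

38·p = 9/10 ≈ 0.900; existence CERTIFIED by the union bound.


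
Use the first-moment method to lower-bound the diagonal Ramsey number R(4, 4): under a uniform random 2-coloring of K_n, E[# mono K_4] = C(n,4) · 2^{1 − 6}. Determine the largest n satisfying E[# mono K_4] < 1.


We need C(n, 4) · 2^{1 − 6} < 1, i.e. C(n, 4) < 2^{6 − 1} = 32.
Check values of n near the boundary:
  n = 4: C(4, 4) = 1; 1 < 32? YES
  n = 5: C(5, 4) = 5; 5 < 32? YES
  n = 6: C(6, 4) = 15; 15 < 32? YES
  n = 7: C(7, 4) = 35; 35 < 32? NO
The largest n with C(n, 4) < 32 is n = 6 (where E[X] = 15/32 ≈ 0.4687500). Hence R(4, 4) > 6, i.e. R(4, 4) ≥ 7.

Largest n = 6; hence R(4, 4) > 6.


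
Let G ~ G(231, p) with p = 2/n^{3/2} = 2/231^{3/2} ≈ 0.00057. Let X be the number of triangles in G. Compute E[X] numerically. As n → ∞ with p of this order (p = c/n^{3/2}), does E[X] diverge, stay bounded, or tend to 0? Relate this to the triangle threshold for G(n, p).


Number of potential triangles: C(231, 3) = 2027795.
Each occurs with probability p³ ≈ (0.00057)³ ≈ 1.84857e-10.
By linearity: E[X] = C(231, 3)·p³ ≈ 2027795 · 1.84857e-10 ≈ 0.000.
Since α = 3/2 > 1, p = c/n^{3/2} = o(1/n) is below the triangle threshold p ~ 1/n. Asymptotically E[X] ~ (c³/6)·n^{3(1−α)} = (2³/6)·n^{-1.5} → 0, so by Markov's inequality G has no triangles w.h.p.

E[X] ≈ 0.000; in regime p = Θ(1/n^{3/2}) E[X] tends to 0 (below the triangle threshold p ~ 1/n).


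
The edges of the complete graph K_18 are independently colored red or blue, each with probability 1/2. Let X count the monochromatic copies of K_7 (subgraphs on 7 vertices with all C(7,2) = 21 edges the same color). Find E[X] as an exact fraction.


Let X = Σ_S X_S over the C(18, 7) = 31824 subsets S of size 7, where X_S = 1 if the K_7 on S is monochromatic.
For a fixed S, the K_7 on S has C(7, 2) = 21 edges. P[all 21 edges red] = (1/2)^21, and likewise for blue, so P[monochromatic] = 2·(1/2)^21 = 2^{1 − 21} = 1/1048576.
Summing: E[X] = C(18, 7) · 2^{1 − 21} = 31824 · 1/1048576 = 1989/65536.
Numerically: E[X] ≈ 0.0303.

E[X] = C(18,7)·2^(1−C(7,2)) = 1989/65536 ≈ 0.0303.


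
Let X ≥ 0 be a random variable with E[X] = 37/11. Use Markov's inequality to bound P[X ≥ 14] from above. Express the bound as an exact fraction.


μ = E[X] = 37/11, a = 14.
Markov: P[X ≥ 14] ≤ μ/a = (37/11)/14 = 37/154.
Numerically: ≈ 0.2403.
(Since a = 14 > μ = 3.3636, the bound 37/154 is < 1 and informative.)

P[X ≥ 14] ≤ 37/154 ≈ 0.2403.


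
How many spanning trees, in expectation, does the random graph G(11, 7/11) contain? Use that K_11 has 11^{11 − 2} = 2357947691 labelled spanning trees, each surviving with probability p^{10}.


K_11 has 11^{11 − 2} = 2357947691 labelled spanning trees.
For each such spanning tree H, let X_H = 1 if all 10 edges of H are present in G. Then P[X_H = 1] = p^{10} = (7/11)^{10} = 282475249/25937424601.
By linearity: E[X] = Σ_H E[X_H] = 2357947691 · p^{10} = 2357947691 · 282475249/25937424601 = 282475249/11.
Numerically: E[X] ≈ 2.568e+07.

E[X] = 2357947691 · (7/11)^{10} = 282475249/11 ≈ 2.568e+07.


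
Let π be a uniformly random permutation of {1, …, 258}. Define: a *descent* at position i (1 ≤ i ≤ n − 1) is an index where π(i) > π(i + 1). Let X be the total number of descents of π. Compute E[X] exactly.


Write X = Σ X_I over i = 1, …, 257, with X_I the indicator of one descent.
There are 257 indicators.
For each fixed i, the pair (π(i), π(i+1)) is a uniformly random ordered pair of distinct values from {1, …, 258}; by symmetry P[π(i) > π(i+1)] = 1/2.
By linearity: E[X] = 257 · (1/2) = (258 − 1) · (1/2) = 257/2 ≈ 128.5000.

E[X] = 257/2 = 128.5000.


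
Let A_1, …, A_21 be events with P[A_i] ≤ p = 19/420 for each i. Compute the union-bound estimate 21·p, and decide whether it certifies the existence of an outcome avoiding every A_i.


Union bound: P[∪_{i=1}^{21} A_i] ≤ Σ_i P[A_i] ≤ 21·p = 21·(19/420) = 19/20.
Numerically: 19/20 ≈ 0.950000.
Is 19/20 < 1? YES.
Since P[∪ A_i] ≤ 19/20 < 1, the complement has P[∩ A_i^c] ≥ 1 − 19/20 = 1/20 > 0, so some outcome avoids every A_i.

21·p = 19/20 ≈ 0.950000; existence CERTIFIED by the union bound.


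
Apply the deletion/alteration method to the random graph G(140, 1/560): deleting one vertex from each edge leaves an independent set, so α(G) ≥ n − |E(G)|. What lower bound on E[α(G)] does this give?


E[|E(G)|] = C(140, 2)·p = 9730 · (1/560) = 139/8.
E[α(G)] ≥ n − E[|E(G)|] = 140 − 139/8 = 981/8.
Numerically: ≈ 122.625000.
(This is only a lower bound; the true E[α(G)] may be larger.)

E[α(G)] ≥ 981/8 ≈ 122.625000.


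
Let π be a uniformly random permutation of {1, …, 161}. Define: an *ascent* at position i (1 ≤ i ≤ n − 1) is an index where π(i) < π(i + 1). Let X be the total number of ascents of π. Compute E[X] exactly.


Write X = Σ X_I over i = 1, …, 160, with X_I the indicator of one ascent.
There are 160 indicators.
For each fixed i, the pair (π(i), π(i+1)) is a uniformly random ordered pair of distinct values from {1, …, 161}; by symmetry P[π(i) < π(i+1)] = 1/2.
By linearity: E[X] = 160 · (1/2) = (161 − 1) · (1/2) = 80 ≈ 80.00000.

E[X] = 80 = 80.00000.


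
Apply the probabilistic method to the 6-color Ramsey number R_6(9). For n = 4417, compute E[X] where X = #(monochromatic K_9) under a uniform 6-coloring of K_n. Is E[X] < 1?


E[X] = C(4417, 9) · 6^{1 − 36} = 1749208766098544225331185560 · 6^{−35} = 1749208766098544225331185560/1719070799748422591028658176.
As a reduced fraction: E[X] = 218651095762318028166398195/214883849968552823878582272 ≈ 1.017532.
Is E[X] < 1? NO.
Since E[X] ≥ 1, the first-moment bound is inconclusive at n = 4417; it does NOT by itself certify R_6(9) > 4417.

E[X] = 218651095762318028166398195/214883849968552823878582272 ≈ 1.017532; E[X] ≥ 1; first-moment method inconclusive here.


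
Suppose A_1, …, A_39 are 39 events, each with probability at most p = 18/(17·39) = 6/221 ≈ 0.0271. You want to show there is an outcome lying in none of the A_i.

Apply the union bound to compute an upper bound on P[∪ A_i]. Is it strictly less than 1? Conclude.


Union bound: P[∪_{i=1}^{39} A_i] ≤ Σ_i P[A_i] ≤ 39·p = 39·(6/221) = 18/17.
Numerically: 18/17 ≈ 1.0588.
Is 18/17 < 1? NO.
Since the bound 18/17 is ≥ 1, the union bound is uninformative here; it does NOT by itself certify existence.

39·p = 18/17 ≈ 1.0588; existence NOT certified by the union bound.


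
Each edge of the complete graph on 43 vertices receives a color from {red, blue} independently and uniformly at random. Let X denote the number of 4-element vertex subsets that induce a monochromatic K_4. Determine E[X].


Let X = Σ_S X_S over the C(43, 4) = 123410 subsets S of size 4, where X_S = 1 if the K_4 on S is monochromatic.
For a fixed S, the K_4 on S has C(4, 2) = 6 edges. P[all 6 edges red] = (1/2)^6, and likewise for blue, so P[monochromatic] = 2·(1/2)^6 = 2^{1 − 6} = 1/32.
By linearity of expectation: E[X] = C(43, 4) · 2^{1 − 6} = 123410 · 1/32 = 61705/16.
Numerically: E[X] ≈ 3856.562500.

E[X] = C(43,4)·2^(1−C(4,2)) = 61705/16 ≈ 3856.562500.


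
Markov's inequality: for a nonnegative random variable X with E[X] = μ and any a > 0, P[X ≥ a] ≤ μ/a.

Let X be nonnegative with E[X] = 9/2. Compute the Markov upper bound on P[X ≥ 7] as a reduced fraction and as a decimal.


μ = E[X] = 9/2, a = 7.
Markov: P[X ≥ 7] ≤ μ/a = (9/2)/7 = 9/14.
Numerically: ≈ 0.64286.
(Since a = 7 > μ = 4.50000, the bound 9/14 is < 1 and informative.)

P[X ≥ 7] ≤ 9/14 ≈ 0.64286.


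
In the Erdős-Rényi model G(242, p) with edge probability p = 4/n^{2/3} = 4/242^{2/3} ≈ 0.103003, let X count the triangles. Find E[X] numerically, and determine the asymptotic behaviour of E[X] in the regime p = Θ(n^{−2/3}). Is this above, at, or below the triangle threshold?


Number of potential triangles: C(242, 3) = 2332880.
Each occurs with probability p³ ≈ (0.103003)³ ≈ 1.09282153e-03.
By linearity: E[X] = C(242, 3)·p³ ≈ 2332880 · 1.09282153e-03 ≈ 2549.421488.
Since α = 2/3 < 1, p = c/n^{2/3} ≫ 1/n is above the triangle threshold p ~ 1/n. Asymptotically E[X] ~ (c³/6)·n^{3(1−α)} = (4³/6)·n^{1} → ∞; triangles are abundant w.h.p.

E[X] ≈ 2549.421488; in regime p = Θ(1/n^{2/3}) E[X] diverges (above the triangle threshold p ~ 1/n).


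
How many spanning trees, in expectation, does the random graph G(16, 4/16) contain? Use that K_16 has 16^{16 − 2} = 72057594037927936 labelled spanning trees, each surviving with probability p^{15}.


K_16 has 16^{16 − 2} = 72057594037927936 labelled spanning trees.
For each such spanning tree H, let X_H = 1 if all 15 edges of H are present in G. Then P[X_H = 1] = p^{15} = (1/4)^{15} = 1/1073741824.
By linearity: E[X] = Σ_H E[X_H] = 72057594037927936 · p^{15} = 72057594037927936 · 1/1073741824 = 67108864.
Numerically: E[X] ≈ 6.71089e+07.

E[X] = 72057594037927936 · (1/4)^{15} = 67108864 ≈ 6.71089e+07.


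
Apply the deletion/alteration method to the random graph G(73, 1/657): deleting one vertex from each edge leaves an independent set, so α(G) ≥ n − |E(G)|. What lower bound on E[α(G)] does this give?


E[|E(G)|] = C(73, 2)·p = 2628 · (1/657) = 4.
E[α(G)] ≥ n − E[|E(G)|] = 73 − 4 = 69.
Numerically: ≈ 69.000000.
(This is only a lower bound; the true E[α(G)] may be larger.)

E[α(G)] ≥ 69 ≈ 69.000000.


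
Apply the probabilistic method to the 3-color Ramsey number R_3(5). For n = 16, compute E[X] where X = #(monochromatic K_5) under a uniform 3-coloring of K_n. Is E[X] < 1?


E[X] = C(16, 5) · 3^{1 − 10} = 4368 · 3^{−9} = 4368/19683.
As a reduced fraction: E[X] = 1456/6561 ≈ 0.222.
Is E[X] < 1? YES.
Since E[X] < 1, there exists a 3-coloring of K_{16} with no monochromatic K_5; hence R_3(5) > 16.

E[X] = 1456/6561 ≈ 0.222; E[X] < 1, so R_3(5) > 16.


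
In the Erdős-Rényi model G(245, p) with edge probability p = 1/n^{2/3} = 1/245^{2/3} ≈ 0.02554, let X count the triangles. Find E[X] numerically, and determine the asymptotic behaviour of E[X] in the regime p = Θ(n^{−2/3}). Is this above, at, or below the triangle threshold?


Number of potential triangles: C(245, 3) = 2421090.
Each occurs with probability p³ ≈ (0.02554)³ ≈ 1.6659725e-05.
By linearity: E[X] = C(245, 3)·p³ ≈ 2421090 · 1.6659725e-05 ≈ 40.33469.
Since α = 2/3 < 1, p = c/n^{2/3} ≫ 1/n is above the triangle threshold p ~ 1/n. Asymptotically E[X] ~ (c³/6)·n^{3(1−α)} = (1³/6)·n^{1} → ∞; triangles are abundant w.h.p.

E[X] ≈ 40.33469; in regime p = Θ(1/n^{2/3}) E[X] diverges (above the triangle threshold p ~ 1/n).


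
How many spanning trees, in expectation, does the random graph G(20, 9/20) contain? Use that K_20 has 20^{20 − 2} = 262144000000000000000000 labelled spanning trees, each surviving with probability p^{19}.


K_20 has 20^{20 − 2} = 262144000000000000000000 labelled spanning trees.
For each such spanning tree H, let X_H = 1 if all 19 edges of H are present in G. Then P[X_H = 1] = p^{19} = (9/20)^{19} = 1350851717672992089/5242880000000000000000000.
Summing the indicators: E[X] = Σ_H E[X_H] = 262144000000000000000000 · p^{19} = 262144000000000000000000 · 1350851717672992089/5242880000000000000000000 = 1350851717672992089/20.
Numerically: E[X] ≈ 6.75e+16.

E[X] = 262144000000000000000000 · (9/20)^{19} = 1350851717672992089/20 ≈ 6.75e+16.


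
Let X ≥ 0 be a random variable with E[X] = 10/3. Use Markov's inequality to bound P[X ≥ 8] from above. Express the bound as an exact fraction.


μ = E[X] = 10/3, a = 8.
Markov: P[X ≥ 8] ≤ μ/a = (10/3)/8 = 5/12.
Numerically: ≈ 0.41667.
(Since a = 8 > μ = 3.33333, the bound 5/12 is < 1 and informative.)

P[X ≥ 8] ≤ 5/12 ≈ 0.41667.


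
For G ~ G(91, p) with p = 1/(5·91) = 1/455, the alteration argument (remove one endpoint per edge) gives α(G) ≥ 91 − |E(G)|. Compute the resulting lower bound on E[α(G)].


E[|E(G)|] = C(91, 2)·p = 4095 · (1/455) = 9.
E[α(G)] ≥ n − E[|E(G)|] = 91 − 9 = 82.
Numerically: ≈ 82.00000.
(This is only a lower bound; the true E[α(G)] may be larger.)

E[α(G)] ≥ 82 ≈ 82.00000.


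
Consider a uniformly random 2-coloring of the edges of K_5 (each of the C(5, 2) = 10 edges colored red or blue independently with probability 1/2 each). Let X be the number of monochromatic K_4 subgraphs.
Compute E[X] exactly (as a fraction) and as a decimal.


Let X = Σ_S X_S over the C(5, 4) = 5 subsets S of size 4, where X_S = 1 if the K_4 on S is monochromatic.
For a fixed S, the K_4 on S has C(4, 2) = 6 edges. P[all 6 edges red] = (1/2)^6, and likewise for blue, so P[monochromatic] = 2·(1/2)^6 = 2^{1 − 6} = 1/32.
Summing: E[X] = C(5, 4) · 2^{1 − 6} = 5 · 1/32 = 5/32.
Numerically: E[X] ≈ 0.156.

E[X] = C(5,4)·2^(1−C(4,2)) = 5/32 ≈ 0.156.


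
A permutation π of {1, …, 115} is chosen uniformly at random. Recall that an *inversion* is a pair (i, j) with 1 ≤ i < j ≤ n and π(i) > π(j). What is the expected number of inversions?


Write X = Σ X_I over the C(115, 2) = 6555 pairs i < j, with X_I the indicator of one inversion.
There are 6555 indicators.
For each fixed pair i < j, the values π(i) and π(j) are two distinct elements of {1, …, 115} in uniformly random order; by symmetry P[π(i) > π(j)] = 1/2.
By linearity: E[X] = 6555 · (1/2) = C(115, 2) · (1/2) = 6555/2 = 6555/2 ≈ 3277.500000.

E[X] = 6555/2 = 3277.500000.


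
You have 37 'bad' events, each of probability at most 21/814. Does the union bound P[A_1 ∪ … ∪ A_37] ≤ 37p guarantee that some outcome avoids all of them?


Union bound: P[∪_{i=1}^{37} A_i] ≤ Σ_i P[A_i] ≤ 37·p = 37·(21/814) = 21/22.
Numerically: 21/22 ≈ 0.9545455.
Is 21/22 < 1? YES.
Since P[∪ A_i] ≤ 21/22 < 1, the complement has P[∩ A_i^c] ≥ 1 − 21/22 = 1/22 > 0, so some outcome avoids every A_i.

37·p = 21/22 ≈ 0.9545455; existence CERTIFIED by the union bound.


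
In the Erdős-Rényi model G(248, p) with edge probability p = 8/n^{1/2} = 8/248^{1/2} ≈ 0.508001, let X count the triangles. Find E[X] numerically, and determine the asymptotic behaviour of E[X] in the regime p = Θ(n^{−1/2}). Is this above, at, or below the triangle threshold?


Number of potential triangles: C(248, 3) = 2511496.
Each occurs with probability p³ ≈ (0.508001)³ ≈ 1.31096905e-01.
By linearity: E[X] = C(248, 3)·p³ ≈ 2511496 · 1.31096905e-01 ≈ 329249.353250.
Since α = 1/2 < 1, p = c/n^{1/2} ≫ 1/n is above the triangle threshold p ~ 1/n. Asymptotically E[X] ~ (c³/6)·n^{3(1−α)} = (8³/6)·n^{1.5} → ∞; triangles are abundant w.h.p.

E[X] ≈ 329249.353250; in regime p = Θ(1/n^{1/2}) E[X] diverges (above the triangle threshold p ~ 1/n).


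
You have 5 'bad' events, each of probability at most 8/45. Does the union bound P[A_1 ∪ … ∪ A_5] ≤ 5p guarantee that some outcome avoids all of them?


Union bound: P[∪_{i=1}^{5} A_i] ≤ Σ_i P[A_i] ≤ 5·p = 5·(8/45) = 8/9.
Numerically: 8/9 ≈ 0.889.
Is 8/9 < 1? YES.
Since P[∪ A_i] ≤ 8/9 < 1, the complement has P[∩ A_i^c] ≥ 1 − 8/9 = 1/9 > 0, so some outcome avoids every A_i.

5·p = 8/9 ≈ 0.889; existence CERTIFIED by the union bound.


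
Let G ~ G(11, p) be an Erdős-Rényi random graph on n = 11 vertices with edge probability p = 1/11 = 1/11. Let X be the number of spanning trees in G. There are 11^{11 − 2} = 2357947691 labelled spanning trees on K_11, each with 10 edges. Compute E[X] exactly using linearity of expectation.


K_11 has 11^{11 − 2} = 2357947691 labelled spanning trees.
For each such spanning tree H, let X_H = 1 if all 10 edges of H are present in G. Then P[X_H = 1] = p^{10} = (1/11)^{10} = 1/25937424601.
By linearity of expectation: E[X] = Σ_H E[X_H] = 2357947691 · p^{10} = 2357947691 · 1/25937424601 = 1/11.
Numerically: E[X] ≈ 0.09091.

E[X] = 2357947691 · (1/11)^{10} = 1/11 ≈ 0.09091.


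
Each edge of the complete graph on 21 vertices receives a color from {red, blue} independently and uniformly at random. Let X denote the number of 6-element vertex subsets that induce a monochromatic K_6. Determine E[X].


Let X = Σ_S X_S over the C(21, 6) = 54264 subsets S of size 6, where X_S = 1 if the K_6 on S is monochromatic.
For a fixed S, the K_6 on S has C(6, 2) = 15 edges. P[all 15 edges red] = (1/2)^15, and likewise for blue, so P[monochromatic] = 2·(1/2)^15 = 2^{1 − 15} = 1/16384.
Summing: E[X] = C(21, 6) · 2^{1 − 15} = 54264 · 1/16384 = 6783/2048.
Numerically: E[X] ≈ 3.3120.

E[X] = C(21,6)·2^(1−C(6,2)) = 6783/2048 ≈ 3.3120.


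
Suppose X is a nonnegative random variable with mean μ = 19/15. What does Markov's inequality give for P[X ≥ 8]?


μ = E[X] = 19/15, a = 8.
Markov: P[X ≥ 8] ≤ μ/a = (19/15)/8 = 19/120.
Numerically: ≈ 0.1583.
(Since a = 8 > μ = 1.2667, the bound 19/120 is < 1 and informative.)

P[X ≥ 8] ≤ 19/120 ≈ 0.1583.


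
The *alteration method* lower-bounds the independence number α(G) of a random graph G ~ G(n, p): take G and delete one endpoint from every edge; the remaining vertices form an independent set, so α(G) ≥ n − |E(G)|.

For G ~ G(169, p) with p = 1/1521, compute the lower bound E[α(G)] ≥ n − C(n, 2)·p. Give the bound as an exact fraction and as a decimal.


E[|E(G)|] = C(169, 2)·p = 14196 · (1/1521) = 28/3.
E[α(G)] ≥ n − E[|E(G)|] = 169 − 28/3 = 479/3.
Numerically: ≈ 159.6667.
(This is only a lower bound; the true E[α(G)] may be larger.)

E[α(G)] ≥ 479/3 ≈ 159.6667.


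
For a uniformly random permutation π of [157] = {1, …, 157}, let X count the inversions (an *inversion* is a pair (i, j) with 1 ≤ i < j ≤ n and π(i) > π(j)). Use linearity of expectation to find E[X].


Write X = Σ X_I over the C(157, 2) = 12246 pairs i < j, with X_I the indicator of one inversion.
There are 12246 indicators.
For each fixed pair i < j, the values π(i) and π(j) are two distinct elements of {1, …, 157} in uniformly random order; by symmetry P[π(i) > π(j)] = 1/2.
By linearity: E[X] = 12246 · (1/2) = C(157, 2) · (1/2) = 12246/2 = 6123 ≈ 6123.00000.

E[X] = 6123 = 6123.00000.


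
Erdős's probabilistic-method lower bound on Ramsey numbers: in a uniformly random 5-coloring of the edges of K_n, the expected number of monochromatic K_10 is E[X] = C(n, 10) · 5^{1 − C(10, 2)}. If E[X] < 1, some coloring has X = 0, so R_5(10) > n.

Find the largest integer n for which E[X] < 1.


We need C(n, 10) · 5^{1 − 45} < 1, i.e. C(n, 10) < 5^{45 − 1} = 5684341886080801486968994140625.
Check values of n near the boundary:
  n = 5391: C(5391, 10) = 5666344714787188828795213697883; 5666344714787188828795213697883 < 5684341886080801486968994140625? YES
  n = 5392: C(5392, 10) = 5676873040158402483252283957448; 5676873040158402483252283957448 < 5684341886080801486968994140625? YES
  n = 5393: C(5393, 10) = 5687418968154238267170642278008; 5687418968154238267170642278008 < 5684341886080801486968994140625? NO
  n = 5394: C(5394, 10) = 5697982524930156243149785372878; 5697982524930156243149785372878 < 5684341886080801486968994140625? NO
The largest n with C(n, 10) < 5684341886080801486968994140625 is n = 5392 (where E[X] = 5676873040158402483252283957448/5684341886080801486968994140625 ≈ 0.999). Hence R_5(10) > 5392, i.e. R_5(10) ≥ 5393.

Largest n = 5392; hence R_5(10) > 5392.
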